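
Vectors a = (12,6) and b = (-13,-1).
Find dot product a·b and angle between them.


a·b = 12*(-13) + 6*(-1) = -156 - 6 = -162
|a| = sqrt(144+36) = 13.4164
|b| = sqrt(169+1) = 13.0384
cos(theta) = -162/(sqrt(180)*sqrt(170)) = -162/sqrt(30600) = -0.926092
theta = arccos(-162/sqrt(30600)) = 157.8337 degrees

a·b = -162, theta = 157.8337 deg


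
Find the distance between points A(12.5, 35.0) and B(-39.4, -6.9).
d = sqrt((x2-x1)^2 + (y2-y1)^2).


dx = -39.4 - 12.5 = -51.9
dy = -6.9 - 35.0 = -41.9
d = sqrt(2693.61 + 1755.61) = sqrt(4449.22) = 66.7025

66.7025


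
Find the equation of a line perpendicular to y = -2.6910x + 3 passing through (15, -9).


Perpendicular slope = -1/m1 = -1/(-2.6910) = 0.3716
b2 = y0 - m2*x0 = -9 + 15/(-2.6910) = -9 - 5.5741 = -14.5741

y = 0.3716x - 14.5741


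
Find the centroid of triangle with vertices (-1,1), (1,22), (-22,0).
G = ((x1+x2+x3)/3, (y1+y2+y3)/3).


Gx = (-1+1- 22)/3 = -22/3 = -7.3333
Gy = (1+22+0)/3 = 23/3 = 7.6667

G = (-7.3333, 7.6667)


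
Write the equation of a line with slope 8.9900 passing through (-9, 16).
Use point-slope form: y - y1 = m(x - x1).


y - 16 = 8.9900(x + 9)
y = 8.9900x + 16 - 8.9900*(-9)
y = 8.9900x + 96.9100

y = 8.9900x + 96.9100


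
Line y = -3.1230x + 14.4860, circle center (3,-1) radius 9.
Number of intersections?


Substitute y = -3.1230x + 14.4860: (x-3)^2 + (-3.1230x+14.4860+ 1)^2 = 81
Expand to Ax^2 + Bx + C = 0, where b-k = 15.486
A = 1+m^2 = 10.753129
B = 2(m(b-k) - h) = 2(-3.1230*15.486 - 3) = -102.725556
C = h^2 + (b-k)^2 - r^2 = 9 + 239.816196 - 81 = 167.816196
disc = B^2-4AC = 10552.5399 - 7218.1968 = 3334.3431
disc > 0

2 intersection points


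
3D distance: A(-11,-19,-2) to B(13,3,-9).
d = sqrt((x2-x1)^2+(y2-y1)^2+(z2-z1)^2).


dx=24, dy=22, dz=-7
d = sqrt(576+484+49) = sqrt(1109) = 33.3017

33.3017


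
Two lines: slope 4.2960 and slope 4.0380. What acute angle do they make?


m1-m2 = 0.258
1+m1*m2 = 18.347248
tan(theta) = |0.258/18.347248| = 0.014062
theta = arctan(|0.258/18.347248|) = 0.8056 degrees (acute angle)

0.8056 degrees


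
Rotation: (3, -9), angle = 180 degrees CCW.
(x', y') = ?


cos(180) = -1, sin(180) = 0
x' = 3*(-1) + 9*0 = -3
y' = 3*0 - 9*(-1) = 9

(-3, 9)


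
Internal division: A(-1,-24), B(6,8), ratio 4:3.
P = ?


Px = (4*6 + 3*(-1))/7 = 21/7 = 3.0000
Py = (4*8 + 3*(-24))/7 = -40/7 = -5.7143

P = (3.0000, -5.7143)


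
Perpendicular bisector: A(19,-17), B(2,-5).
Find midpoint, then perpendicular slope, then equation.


Midpoint = (10.5, -11)
Slope of AB = dy/dx = 12/(-17) = -0.7059
Perp slope = -dx/dy = 17/12 = 1.4167
b = My - (perp slope)*Mx = -11 + (-17*10.5)/12 = -11 - 14.8750 = -25.8750

y = 1.4167x - 25.8750


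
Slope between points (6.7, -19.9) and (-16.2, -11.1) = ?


dy = -11.1 + 19.9 = 8.8
dx = -16.2 - 6.7 = -22.9
m = 8.8/(-22.9) = -0.3843

m = -0.3843


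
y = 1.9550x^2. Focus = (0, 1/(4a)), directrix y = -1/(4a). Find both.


a = 1.9550
1/(4a) = 0.1279
Focus = (0, 0.1279)
Directrix: y = -0.1279

Focus = (0, 0.1279), Directrix: y = -0.1279


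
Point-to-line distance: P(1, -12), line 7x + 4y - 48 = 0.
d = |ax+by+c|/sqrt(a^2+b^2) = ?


|7*1 + 4*(-12) - 48| = |-89| = 89
sqrt(49 + 16) = sqrt(65) = 8.0623
d = 89/sqrt(65) = 11.0391

11.0391


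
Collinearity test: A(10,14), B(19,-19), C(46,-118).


10*(-19+ 118) + 19*(-118-14) + 46*(14+ 19)
= 990 - 2508 + 1518 = 0

Yes, collinear (determinant = 0)


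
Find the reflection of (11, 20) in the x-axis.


Reflection rule for x-axis: (x, -y)
(11, 20) -> (11, -20)

(11, -20)


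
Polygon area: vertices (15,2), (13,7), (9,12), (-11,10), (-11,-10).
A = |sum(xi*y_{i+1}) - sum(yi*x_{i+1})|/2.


sum(xi*y_{i+1}) = 15*7 + 13*12 + 9*10 - 11*(-10) - 11*2 = 439
sum(yi*x_{i+1}) = 2*13 + 7*9 + 12*(-11) + 10*(-11) - 10*15 = -303
Area = |439 + 303|/2 = 742/2 = 371.0000

371.0000 sq units


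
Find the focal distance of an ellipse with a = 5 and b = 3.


c^2 = 5^2 - 3^2 = 25 - 9 = 16
c = sqrt(16) = 4.0000

c = 4.0000


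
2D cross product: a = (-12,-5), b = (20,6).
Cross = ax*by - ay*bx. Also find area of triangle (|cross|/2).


cross = -12*6 + 5*20 = -72 + 100 = 28
Triangle area = |28|/2 = 28/2 = 14.0000

cross = 28, triangle area = 14.0000


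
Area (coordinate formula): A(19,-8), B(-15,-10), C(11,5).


19*(-10-5) = -285
-15*(5+ 8) = -195
11*(-8+ 10) = 22
sum = -458
Area = |-458|/2 = 229.0000

229.0000 sq units


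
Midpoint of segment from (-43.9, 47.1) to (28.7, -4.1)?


Mx = (-43.9 + 28.7)/2 = -15.2/2 = -7.6000
My = (47.1 - 4.1)/2 = 43.0/2 = 21.5000

(-7.6000, 21.5000)


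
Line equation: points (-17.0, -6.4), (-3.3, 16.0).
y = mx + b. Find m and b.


m = (22.4)/(13.7) = 1.6350
b = y1 - m*x1 = -6.4 - (22.4*(-17.0))/(13.7) = -6.4 + 27.7956 = 21.3956

y = 1.6350x + 21.3956


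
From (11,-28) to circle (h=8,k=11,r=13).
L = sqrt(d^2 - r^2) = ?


d = sqrt((11-8)^2 + (-28-11)^2) = sqrt(9+1521) = 39.1152
L = sqrt(1530.0000 - 169) = sqrt(1361.0000) = 36.8917

36.8917


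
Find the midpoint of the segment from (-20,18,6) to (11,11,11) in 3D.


Mx = (-20+11)/2 = -4.5000
My = (18+11)/2 = 14.5000
Mz = (6+11)/2 = 8.5000

M = (-4.5000, 14.5000, 8.5000)


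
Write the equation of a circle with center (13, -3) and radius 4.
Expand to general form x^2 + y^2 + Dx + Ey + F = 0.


(x-13)^2 + (y+ 3)^2 = 4^2
D = -2h = -26, E = -2k = 6
F = h^2+k^2-r^2 = 169+9-16 = 162

x^2 + y^2 - 26x + 6y + 162 = 0


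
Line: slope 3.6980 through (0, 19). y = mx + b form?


y - 19 = 3.6980(x - 0)
y = 3.6980x + 19 - 3.6980*0
y = 3.6980x + 19.0000

y = 3.6980x + 19.0000


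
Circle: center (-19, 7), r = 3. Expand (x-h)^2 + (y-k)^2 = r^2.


(x+ 19)^2 + (y-7)^2 = 3^2
D = -2h = 38, E = -2k = -14
F = h^2+k^2-r^2 = 361+49-9 = 401

x^2 + y^2 + 38x - 14y + 401 = 0


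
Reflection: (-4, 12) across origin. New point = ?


Reflection rule for origin: (-x, -y)
(-4, 12) -> (4, -12)

(4, -12)


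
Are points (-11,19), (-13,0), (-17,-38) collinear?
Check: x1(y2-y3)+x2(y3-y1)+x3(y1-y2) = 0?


-11*(0+ 38) - 13*(-38-19) - 17*(19-0)
= -418 + 741 - 323 = 0

Yes, collinear (determinant = 0)


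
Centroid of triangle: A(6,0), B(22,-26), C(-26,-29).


Gx = (6+22- 26)/3 = 2/3 = 0.6667
Gy = (0- 26- 29)/3 = -55/3 = -18.3333

G = (0.6667, -18.3333)


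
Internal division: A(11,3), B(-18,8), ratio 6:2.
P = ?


Px = (6*(-18) + 2*11)/8 = -86/8 = -10.7500
Py = (6*8 + 2*3)/8 = 54/8 = 6.7500

P = (-10.7500, 6.7500)


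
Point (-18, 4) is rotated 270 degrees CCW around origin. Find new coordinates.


cos(270) = 0, sin(270) = -1
x' = -18*0 - 4*(-1) = 4
y' = -18*(-1) + 4*0 = 18

(4, 18)


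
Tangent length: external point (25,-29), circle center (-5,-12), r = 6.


d = sqrt((25+ 5)^2 + (-29+ 12)^2) = sqrt(900+289) = 34.4819
L = sqrt(1189.0000 - 36) = sqrt(1153.0000) = 33.9559

33.9559


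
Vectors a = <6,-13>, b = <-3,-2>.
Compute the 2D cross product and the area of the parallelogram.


cross = 6*(-2) + 13*(-3) = -12 - 39 = -51
Parallelogram area = |-51| = 51

cross = -51, parallelogram area = 51


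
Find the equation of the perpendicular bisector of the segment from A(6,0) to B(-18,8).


Midpoint = (-6, 4)
Slope of AB = dy/dx = 8/(-24) = -0.3333
Perp slope = -dx/dy = 24/8 = 3.0000
b = My - (perp slope)*Mx = 4 + (-24*(-6))/8 = 4 + 18.0000 = 22.0000

y = 3.0000x + 22.0000


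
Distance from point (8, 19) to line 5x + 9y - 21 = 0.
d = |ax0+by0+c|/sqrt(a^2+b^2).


|5*8 + 9*19 - 21| = |190| = 190
sqrt(25 + 81) = sqrt(106) = 10.2956
d = 190/sqrt(106) = 18.4544

18.4544


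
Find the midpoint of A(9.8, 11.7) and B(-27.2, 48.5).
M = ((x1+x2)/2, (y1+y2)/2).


Mx = (9.8 - 27.2)/2 = -17.4/2 = -8.7000
My = (11.7 + 48.5)/2 = 60.2/2 = 30.1000

(-8.7000, 30.1000)


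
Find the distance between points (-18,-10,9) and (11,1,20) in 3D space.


dx=29, dy=11, dz=11
d = sqrt(841+121+121) = sqrt(1083) = 32.9090

32.9090


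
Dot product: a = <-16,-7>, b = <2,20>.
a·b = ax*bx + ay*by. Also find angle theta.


a·b = -16*2 - 7*20 = -32 - 140 = -172
|a| = sqrt(256+49) = 17.4642
|b| = sqrt(4+400) = 20.0998
cos(theta) = -172/(sqrt(305)*sqrt(404)) = -172/sqrt(123220) = -0.489991
theta = arccos(-172/sqrt(123220)) = 119.3400 degrees

a·b = -172, theta = 119.3400 deg


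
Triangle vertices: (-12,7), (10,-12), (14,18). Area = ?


-12*(-12-18) = 360
10*(18-7) = 110
14*(7+ 12) = 266
sum = 736
Area = |736|/2 = 368.0000

368.0000 sq units


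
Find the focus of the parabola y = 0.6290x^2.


a = 0.6290
4a = 2.5160
focus = (0, 1/2.5160) = (0, 0.3975)

Focus = (0, 0.3975)


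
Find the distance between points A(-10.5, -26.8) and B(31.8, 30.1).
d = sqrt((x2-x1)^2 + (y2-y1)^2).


dx = 31.8 + 10.5 = 42.3
dy = 30.1 + 26.8 = 56.9
d = sqrt(1789.29 + 3237.61) = sqrt(5026.9) = 70.9006

70.9006


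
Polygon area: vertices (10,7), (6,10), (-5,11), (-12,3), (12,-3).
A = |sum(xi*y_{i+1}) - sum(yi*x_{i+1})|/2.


sum(xi*y_{i+1}) = 10*10 + 6*11 - 5*3 - 12*(-3) + 12*7 = 271
sum(yi*x_{i+1}) = 7*6 + 10*(-5) + 11*(-12) + 3*12 - 3*10 = -134
Area = |271 + 134|/2 = 405/2 = 202.5000

202.5000 sq units


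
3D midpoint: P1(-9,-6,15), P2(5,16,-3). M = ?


Mx = (-9+5)/2 = -2.0000
My = (-6+16)/2 = 5.0000
Mz = (15- 3)/2 = 6.0000

M = (-2.0000, 5.0000, 6.0000)


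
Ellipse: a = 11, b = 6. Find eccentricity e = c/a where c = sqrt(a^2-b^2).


c = sqrt(121-36) = sqrt(85) = 9.2195
e = c/a = sqrt(85)/11 = 0.8381

e = 0.8381


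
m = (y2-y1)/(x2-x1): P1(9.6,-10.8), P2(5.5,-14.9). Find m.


dy = -14.9 + 10.8 = -4.1
dx = 5.5 - 9.6 = -4.1
m = -4.1/(-4.1) = 1.0000

m = 1.0000


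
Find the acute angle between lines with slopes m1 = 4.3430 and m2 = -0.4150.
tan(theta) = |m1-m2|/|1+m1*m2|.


m1-m2 = 4.758
1+m1*m2 = -0.802345
tan(theta) = |4.758/(-0.802345)| = 5.930117
theta = arctan(|4.758/(-0.802345)|) = 80.4282 degrees (acute angle)

80.4282 degrees


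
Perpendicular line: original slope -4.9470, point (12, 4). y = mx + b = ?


Perpendicular slope = -1/m1 = -1/(-4.9470) = 0.2021
b2 = y0 - m2*x0 = 4 + 12/(-4.9470) = 4 - 2.4257 = 1.5743

y = 0.2021x + 1.5743


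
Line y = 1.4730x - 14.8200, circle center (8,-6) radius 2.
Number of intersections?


Substitute y = 1.4730x - 14.8200: (x-8)^2 + (1.4730x- 14.8200+ 6)^2 = 4
Expand to Ax^2 + Bx + C = 0, where b-k = -8.82
A = 1+m^2 = 3.169729
B = 2(m(b-k) - h) = 2(1.4730*(-8.82) - 8) = -41.98372
C = h^2 + (b-k)^2 - r^2 = 64 + 77.7924 - 4 = 137.7924
disc = B^2-4AC = 1762.6327 - 1747.0583 = 15.5744
disc > 0

2 intersection points


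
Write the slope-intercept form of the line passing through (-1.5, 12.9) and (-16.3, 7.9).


m = (-5.0)/(-14.8) = 0.3378
b = y1 - m*x1 = 12.9 - (-5.0*(-1.5))/(-14.8) = 12.9 + 0.5068 = 13.4068

y = 0.3378x + 13.4068


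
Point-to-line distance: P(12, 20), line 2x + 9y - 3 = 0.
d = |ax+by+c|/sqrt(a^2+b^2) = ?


|2*12 + 9*20 - 3| = |201| = 201
sqrt(4 + 81) = sqrt(85) = 9.2195
d = 201/sqrt(85) = 21.8015

21.8015


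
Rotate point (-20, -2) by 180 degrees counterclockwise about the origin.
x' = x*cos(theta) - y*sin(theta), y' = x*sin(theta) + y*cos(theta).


cos(180) = -1, sin(180) = 0
x' = -20*(-1) + 2*0 = 20
y' = -20*0 - 2*(-1) = 2

(20, 2)


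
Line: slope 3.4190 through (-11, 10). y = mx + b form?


y - 10 = 3.4190(x + 11)
y = 3.4190x + 10 - 3.4190*(-11)
y = 3.4190x + 47.6090

y = 3.4190x + 47.6090


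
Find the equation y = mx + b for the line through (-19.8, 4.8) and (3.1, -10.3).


m = (-15.1)/(22.9) = -0.6594
b = y1 - m*x1 = 4.8 - (-15.1*(-19.8))/(22.9) = 4.8 - 13.0559 = -8.2559

y = -0.6594x - 8.2559


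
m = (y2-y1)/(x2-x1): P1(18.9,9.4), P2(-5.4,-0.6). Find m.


dy = -0.6 - 9.4 = -10.0
dx = -5.4 - 18.9 = -24.3
m = -10.0/(-24.3) = 0.4115

m = 0.4115


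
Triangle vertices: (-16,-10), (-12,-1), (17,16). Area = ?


-16*(-1-16) = 272
-12*(16+ 10) = -312
17*(-10+ 1) = -153
sum = -193
Area = |-193|/2 = 96.5000

96.5000 sq units


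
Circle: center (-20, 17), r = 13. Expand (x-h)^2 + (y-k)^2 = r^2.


(x+ 20)^2 + (y-17)^2 = 13^2
D = -2h = 40, E = -2k = -34
F = h^2+k^2-r^2 = 400+289-169 = 520

x^2 + y^2 + 40x - 34y + 520 = 0


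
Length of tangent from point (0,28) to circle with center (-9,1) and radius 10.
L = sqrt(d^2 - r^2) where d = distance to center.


d = sqrt((0+ 9)^2 + (28-1)^2) = sqrt(81+729) = 28.4605
L = sqrt(810.0000 - 100) = sqrt(710.0000) = 26.6458

26.6458


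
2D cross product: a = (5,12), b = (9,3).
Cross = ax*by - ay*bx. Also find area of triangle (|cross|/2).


cross = 5*3 - 12*9 = 15 - 108 = -93
Triangle area = |-93|/2 = 93/2 = 46.5000

cross = -93, triangle area = 46.5000


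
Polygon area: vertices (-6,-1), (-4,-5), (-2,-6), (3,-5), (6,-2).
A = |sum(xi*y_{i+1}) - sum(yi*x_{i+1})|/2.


sum(xi*y_{i+1}) = -6*(-5) - 4*(-6) - 2*(-5) + 3*(-2) + 6*(-1) = 52
sum(yi*x_{i+1}) = -1*(-4) - 5*(-2) - 6*3 - 5*6 - 2*(-6) = -22
Area = |52 + 22|/2 = 74/2 = 37.0000

37.0000 sq units


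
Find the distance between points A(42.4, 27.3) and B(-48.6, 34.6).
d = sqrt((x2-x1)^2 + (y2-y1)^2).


dx = -48.6 - 42.4 = -91.0
dy = 34.6 - 27.3 = 7.3
d = sqrt(8281.0 + 53.29) = sqrt(8334.29) = 91.2923

91.2923


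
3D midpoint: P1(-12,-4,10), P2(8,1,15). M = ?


Mx = (-12+8)/2 = -2.0000
My = (-4+1)/2 = -1.5000
Mz = (10+15)/2 = 12.5000

M = (-2.0000, -1.5000, 12.5000)


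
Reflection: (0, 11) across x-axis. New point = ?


Reflection rule for x-axis: (x, -y)
(0, 11) -> (0, -11)

(0, -11)


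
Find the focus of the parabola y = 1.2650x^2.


a = 1.2650
4a = 5.0600
focus = (0, 1/5.0600) = (0, 0.1976)

Focus = (0, 0.1976)


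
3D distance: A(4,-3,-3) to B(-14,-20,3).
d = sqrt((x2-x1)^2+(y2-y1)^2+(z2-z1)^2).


dx=-18, dy=-17, dz=6
d = sqrt(324+289+36) = sqrt(649) = 25.4755

25.4755


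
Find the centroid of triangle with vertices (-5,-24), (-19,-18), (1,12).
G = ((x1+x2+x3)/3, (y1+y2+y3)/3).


Gx = (-5- 19+1)/3 = -23/3 = -7.6667
Gy = (-24- 18+12)/3 = -30/3 = -10.0000

G = (-7.6667, -10.0000)


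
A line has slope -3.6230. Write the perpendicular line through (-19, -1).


Perpendicular slope = -1/m1 = -1/(-3.6230) = 0.2760
b2 = y0 - m2*x0 = -1 - 19/(-3.6230) = -1 + 5.2443 = 4.2443

y = 0.2760x + 4.2443


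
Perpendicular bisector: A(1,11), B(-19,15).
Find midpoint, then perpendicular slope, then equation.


Midpoint = (-9, 13)
Slope of AB = dy/dx = 4/(-20) = -0.2000
Perp slope = -dx/dy = 20/4 = 5.0000
b = My - (perp slope)*Mx = 13 + (-20*(-9))/4 = 13 + 45.0000 = 58.0000

y = 5.0000x + 58.0000


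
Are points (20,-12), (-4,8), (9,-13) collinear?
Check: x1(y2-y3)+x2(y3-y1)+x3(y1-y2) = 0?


20*(8+ 13) - 4*(-13+ 12) + 9*(-12-8)
= 420 + 4 - 180 = 244

No, not collinear (determinant = 244)


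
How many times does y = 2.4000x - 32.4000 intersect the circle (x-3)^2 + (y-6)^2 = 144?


Substitute y = 2.4000x - 32.4000: (x-3)^2 + (2.4000x- 32.4000-6)^2 = 144
Expand to Ax^2 + Bx + C = 0, where b-k = -38.4
A = 1+m^2 = 6.76
B = 2(m(b-k) - h) = 2(2.4000*(-38.4) - 3) = -190.32
C = h^2 + (b-k)^2 - r^2 = 9 + 1474.56 - 144 = 1339.56
disc = B^2-4AC = 36221.7024 - 36221.7024 = 0
disc = 0

1 intersection point (tangent)


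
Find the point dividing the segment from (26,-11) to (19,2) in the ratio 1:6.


Px = (1*19 + 6*26)/7 = 175/7 = 25.0000
Py = (1*2 + 6*(-11))/7 = -64/7 = -9.1429

P = (25.0000, -9.1429)


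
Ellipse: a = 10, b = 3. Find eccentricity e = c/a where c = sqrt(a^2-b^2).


c = sqrt(100-9) = sqrt(91) = 9.5394
e = c/a = sqrt(91)/10 = 0.9539

e = 0.9539


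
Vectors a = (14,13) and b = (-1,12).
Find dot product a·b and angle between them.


a·b = 14*(-1) + 13*12 = -14 + 156 = 142
|a| = sqrt(196+169) = 19.1050
|b| = sqrt(1+144) = 12.0416
cos(theta) = 142/(sqrt(365)*sqrt(145)) = 142/sqrt(52925) = 0.617245
theta = arccos(142/sqrt(52925)) = 51.8847 degrees

a·b = 142, theta = 51.8847 deg


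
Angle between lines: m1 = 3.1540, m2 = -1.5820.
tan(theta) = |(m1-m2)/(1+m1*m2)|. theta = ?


m1-m2 = 4.736
1+m1*m2 = -3.989628
tan(theta) = |4.736/(-3.989628)| = 1.187078
theta = arctan(|4.736/(-3.989628)|) = 49.8891 degrees (acute angle)

49.8891 degrees


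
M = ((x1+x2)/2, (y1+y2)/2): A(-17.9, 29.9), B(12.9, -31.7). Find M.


Mx = (-17.9 + 12.9)/2 = -5/2 = -2.5000
My = (29.9 - 31.7)/2 = -1.8/2 = -0.9000

(-2.5000, -0.9000)


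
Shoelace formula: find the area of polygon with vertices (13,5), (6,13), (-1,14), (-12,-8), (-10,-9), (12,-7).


sum(xi*y_{i+1}) = 13*13 + 6*14 - 1*(-8) - 12*(-9) - 10*(-7) + 12*5 = 499
sum(yi*x_{i+1}) = 5*6 + 13*(-1) + 14*(-12) - 8*(-10) - 9*12 - 7*13 = -270
Area = |499 + 270|/2 = 769/2 = 384.5000

384.5000 sq units


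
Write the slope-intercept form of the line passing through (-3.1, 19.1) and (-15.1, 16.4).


m = (-2.7)/(-12.0) = 0.2250
b = y1 - m*x1 = 19.1 - (-2.7*(-3.1))/(-12.0) = 19.1 + 0.6975 = 19.7975

y = 0.2250x + 19.7975


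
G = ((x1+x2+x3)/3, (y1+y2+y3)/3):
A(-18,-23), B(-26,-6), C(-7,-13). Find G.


Gx = (-18- 26- 7)/3 = -51/3 = -17.0000
Gy = (-23- 6- 13)/3 = -42/3 = -14.0000

G = (-17.0000, -14.0000)


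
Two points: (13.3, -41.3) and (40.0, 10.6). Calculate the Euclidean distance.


dx = 40.0 - 13.3 = 26.7
dy = 10.6 + 41.3 = 51.9
d = sqrt(712.89 + 2693.61) = sqrt(3406.5) = 58.3652

58.3652


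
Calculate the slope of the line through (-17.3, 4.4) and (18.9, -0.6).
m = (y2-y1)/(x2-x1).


dy = -0.6 - 4.4 = -5.0
dx = 18.9 + 17.3 = 36.2
m = -5.0/36.2 = -0.1381

m = -0.1381


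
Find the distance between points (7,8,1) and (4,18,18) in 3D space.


dx=-3, dy=10, dz=17
d = sqrt(9+100+289) = sqrt(398) = 19.9499

19.9499


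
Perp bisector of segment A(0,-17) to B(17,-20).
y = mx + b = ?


Midpoint = (8.5, -18.5)
Slope of AB = dy/dx = -3/17 = -0.1765
Perp slope = -dx/dy = 17/3 = 5.6667
b = My - (perp slope)*Mx = -18.5 + (17*8.5)/(-3) = -18.5 - 48.1667 = -66.6667

y = 5.6667x - 66.6667


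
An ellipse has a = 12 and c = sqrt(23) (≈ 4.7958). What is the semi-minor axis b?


b^2 = 12^2 - (sqrt(23))^2 = 144 - 23 = 121
b = sqrt(121) = 11

b = 11


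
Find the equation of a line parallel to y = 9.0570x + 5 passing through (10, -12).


Parallel lines have equal slopes.
m2 = 9.0570
b2 = -12 - 9.0570*10 = -102.5700

y = 9.0570x - 102.5700


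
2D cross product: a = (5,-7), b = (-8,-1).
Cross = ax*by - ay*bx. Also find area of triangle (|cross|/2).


cross = 5*(-1) + 7*(-8) = -5 - 56 = -61
Triangle area = |-61|/2 = 61/2 = 30.5000

cross = -61, triangle area = 30.5000


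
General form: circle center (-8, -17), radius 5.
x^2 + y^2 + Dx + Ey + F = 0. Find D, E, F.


(x+ 8)^2 + (y+ 17)^2 = 5^2
D = -2h = 16, E = -2k = 34
F = h^2+k^2-r^2 = 64+289-25 = 328

D = 16, E = 34, F = 328


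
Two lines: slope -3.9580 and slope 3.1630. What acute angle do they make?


m1-m2 = -7.121
1+m1*m2 = -11.519154
tan(theta) = |-7.121/(-11.519154)| = 0.618188
theta = arctan(|-7.121/(-11.519154)|) = 31.7238 degrees (acute angle)

31.7238 degrees


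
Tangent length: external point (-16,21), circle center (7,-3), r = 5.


d = sqrt((-16-7)^2 + (21+ 3)^2) = sqrt(529+576) = 33.2415
L = sqrt(1105.0000 - 25) = sqrt(1080.0000) = 32.8634

32.8634


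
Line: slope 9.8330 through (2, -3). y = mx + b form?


y + 3 = 9.8330(x - 2)
y = 9.8330x - 3 - 9.8330*2
y = 9.8330x - 22.6660

y = 9.8330x - 22.6660


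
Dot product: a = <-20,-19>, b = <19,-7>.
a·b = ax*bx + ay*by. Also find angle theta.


a·b = -20*19 - 19*(-7) = -380 + 133 = -247
|a| = sqrt(400+361) = 27.5862
|b| = sqrt(361+49) = 20.2485
cos(theta) = -247/(sqrt(761)*sqrt(410)) = -247/sqrt(312010) = -0.442194
theta = arccos(-247/sqrt(312010)) = 116.2439 degrees

a·b = -247, theta = 116.2439 deg


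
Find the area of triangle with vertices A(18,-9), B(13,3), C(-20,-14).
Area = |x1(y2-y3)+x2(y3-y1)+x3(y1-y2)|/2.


18*(3+ 14) = 306
13*(-14+ 9) = -65
-20*(-9-3) = 240
sum = 481
Area = |481|/2 = 240.5000

240.5000 sq units


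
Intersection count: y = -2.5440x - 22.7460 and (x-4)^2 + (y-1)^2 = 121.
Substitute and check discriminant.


Substitute y = -2.5440x - 22.7460: (x-4)^2 + (-2.5440x- 22.7460-1)^2 = 121
Expand to Ax^2 + Bx + C = 0, where b-k = -23.746
A = 1+m^2 = 7.471936
B = 2(m(b-k) - h) = 2(-2.5440*(-23.746) - 4) = 112.819648
C = h^2 + (b-k)^2 - r^2 = 16 + 563.872516 - 121 = 458.872516
disc = B^2-4AC = 12728.2730 - 13714.6643 = -986.3913
disc < 0

0 intersection points


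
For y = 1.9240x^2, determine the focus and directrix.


a = 1.9240
1/(4a) = 0.1299
Focus = (0, 0.1299)
Directrix: y = -0.1299

Focus = (0, 0.1299), Directrix: y = -0.1299


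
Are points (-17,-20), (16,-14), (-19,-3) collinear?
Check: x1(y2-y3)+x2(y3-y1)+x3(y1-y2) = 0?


-17*(-14+ 3) + 16*(-3+ 20) - 19*(-20+ 14)
= 187 + 272 + 114 = 573

No, not collinear (determinant = 573)


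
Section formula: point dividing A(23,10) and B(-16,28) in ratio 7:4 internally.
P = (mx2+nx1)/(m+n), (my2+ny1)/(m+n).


Px = (7*(-16) + 4*23)/11 = -20/11 = -1.8182
Py = (7*28 + 4*10)/11 = 236/11 = 21.4545

P = (-1.8182, 21.4545)


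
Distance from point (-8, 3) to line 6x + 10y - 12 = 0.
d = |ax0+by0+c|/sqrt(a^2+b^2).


|6*(-8) + 10*3 - 12| = |-30| = 30
sqrt(36 + 100) = sqrt(136) = 11.6619
d = 30/sqrt(136) = 2.5725

2.5725


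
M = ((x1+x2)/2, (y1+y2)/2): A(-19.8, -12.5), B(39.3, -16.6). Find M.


Mx = (-19.8 + 39.3)/2 = 19.5/2 = 9.7500
My = (-12.5 - 16.6)/2 = -29.1/2 = -14.5500

(9.7500, -14.5500)


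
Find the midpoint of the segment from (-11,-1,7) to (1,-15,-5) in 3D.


Mx = (-11+1)/2 = -5.0000
My = (-1- 15)/2 = -8.0000
Mz = (7- 5)/2 = 1.0000

M = (-5.0000, -8.0000, 1.0000)


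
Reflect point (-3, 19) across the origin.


Reflection rule for origin: (-x, -y)
(-3, 19) -> (3, -19)

(3, -19)


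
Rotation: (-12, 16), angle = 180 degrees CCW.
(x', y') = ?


cos(180) = -1, sin(180) = 0
x' = -12*(-1) - 16*0 = 12
y' = -12*0 + 16*(-1) = -16

(12, -16)


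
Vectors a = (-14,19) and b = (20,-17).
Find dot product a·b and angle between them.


a·b = -14*20 + 19*(-17) = -280 - 323 = -603
|a| = sqrt(196+361) = 23.6008
|b| = sqrt(400+289) = 26.2488
cos(theta) = -603/(sqrt(557)*sqrt(689)) = -603/sqrt(383773) = -0.973375
theta = arccos(-603/sqrt(383773)) = 166.7489 degrees

a·b = -603, theta = 166.7489 deg


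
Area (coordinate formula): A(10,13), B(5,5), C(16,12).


10*(5-12) = -70
5*(12-13) = -5
16*(13-5) = 128
sum = 53
Area = |53|/2 = 26.5000

26.5000 sq units


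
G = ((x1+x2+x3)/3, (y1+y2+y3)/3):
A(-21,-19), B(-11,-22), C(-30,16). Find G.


Gx = (-21- 11- 30)/3 = -62/3 = -20.6667
Gy = (-19- 22+16)/3 = -25/3 = -8.3333

G = (-20.6667, -8.3333)


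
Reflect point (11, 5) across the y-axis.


Reflection rule for y-axis: (-x, y)
(11, 5) -> (-11, 5)

(-11, 5)


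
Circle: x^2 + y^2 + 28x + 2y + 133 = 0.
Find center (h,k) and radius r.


h = -D/2 = -28/2 = -14
k = -E/2 = -2/2 = -1
r^2 = h^2 + k^2 - F = 196 + 1 - 133 = 64
r = 8

Center (-14, -1), radius = 8


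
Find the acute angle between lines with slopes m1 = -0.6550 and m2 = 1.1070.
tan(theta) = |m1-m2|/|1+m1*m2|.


m1-m2 = -1.762
1+m1*m2 = 0.274915
tan(theta) = |-1.762/0.274915| = 6.409254
theta = arctan(|-1.762/0.274915|) = 81.1320 degrees (acute angle)

81.1320 degrees


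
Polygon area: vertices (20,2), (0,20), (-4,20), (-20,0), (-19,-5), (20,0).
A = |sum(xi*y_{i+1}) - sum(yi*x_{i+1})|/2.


sum(xi*y_{i+1}) = 20*20 + 0*20 - 4*0 - 20*(-5) - 19*0 + 20*2 = 540
sum(yi*x_{i+1}) = 2*0 + 20*(-4) + 20*(-20) + 0*(-19) - 5*20 + 0*20 = -580
Area = |540 + 580|/2 = 1120/2 = 560.0000

560.0000 sq units


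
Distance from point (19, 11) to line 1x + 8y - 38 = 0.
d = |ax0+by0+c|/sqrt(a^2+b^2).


|1*19 + 8*11 - 38| = |69| = 69
sqrt(1 + 64) = sqrt(65) = 8.0623
d = 69/sqrt(65) = 8.5584

8.5584


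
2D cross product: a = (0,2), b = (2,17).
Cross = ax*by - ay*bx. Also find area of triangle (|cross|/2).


cross = 0*17 - 2*2 = 0 - 4 = -4
Triangle area = |-4|/2 = 4/2 = 2.0000

cross = -4, triangle area = 2.0000


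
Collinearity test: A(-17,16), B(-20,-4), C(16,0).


-17*(-4-0) - 20*(0-16) + 16*(16+ 4)
= 68 + 320 + 320 = 708

No, not collinear (determinant = 708)


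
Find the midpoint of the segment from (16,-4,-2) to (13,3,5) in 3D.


Mx = (16+13)/2 = 14.5000
My = (-4+3)/2 = -0.5000
Mz = (-2+5)/2 = 1.5000

M = (14.5000, -0.5000, 1.5000)


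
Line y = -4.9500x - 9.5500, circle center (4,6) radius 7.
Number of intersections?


Substitute y = -4.9500x - 9.5500: (x-4)^2 + (-4.9500x- 9.5500-6)^2 = 49
Expand to Ax^2 + Bx + C = 0, where b-k = -15.55
A = 1+m^2 = 25.5025
B = 2(m(b-k) - h) = 2(-4.9500*(-15.55) - 4) = 145.945
C = h^2 + (b-k)^2 - r^2 = 16 + 241.8025 - 49 = 208.8025
disc = B^2-4AC = 21299.9430 - 21299.9430 = 0
disc = 0

1 intersection point (tangent)


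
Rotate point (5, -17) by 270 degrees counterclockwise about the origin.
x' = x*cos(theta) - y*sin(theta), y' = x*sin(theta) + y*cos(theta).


cos(270) = 0, sin(270) = -1
x' = 5*0 + 17*(-1) = -17
y' = 5*(-1) - 17*0 = -5

(-17, -5)


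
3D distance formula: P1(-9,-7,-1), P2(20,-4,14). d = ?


dx=29, dy=3, dz=15
d = sqrt(841+9+225) = sqrt(1075) = 32.7872

32.7872


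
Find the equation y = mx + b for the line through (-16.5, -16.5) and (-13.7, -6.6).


m = (9.9)/(2.8) = 3.5357
b = y1 - m*x1 = -16.5 - (9.9*(-16.5))/(2.8) = -16.5 + 58.3393 = 41.8393

y = 3.5357x + 41.8393


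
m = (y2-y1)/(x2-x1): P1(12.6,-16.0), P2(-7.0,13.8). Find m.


dy = 13.8 + 16.0 = 29.8
dx = -7.0 - 12.6 = -19.6
m = 29.8/(-19.6) = -1.5204

m = -1.5204


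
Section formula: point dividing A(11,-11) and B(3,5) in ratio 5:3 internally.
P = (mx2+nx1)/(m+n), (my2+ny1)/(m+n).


Px = (5*3 + 3*11)/8 = 48/8 = 6.0000
Py = (5*5 + 3*(-11))/8 = -8/8 = -1.0000

P = (6.0000, -1.0000)


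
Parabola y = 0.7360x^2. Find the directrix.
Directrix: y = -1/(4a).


a = 0.7360
1/(4a) = 0.3397
directrix: y = -0.3397 = -0.3397

y = -0.3397


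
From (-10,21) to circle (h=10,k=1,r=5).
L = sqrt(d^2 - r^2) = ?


d = sqrt((-10-10)^2 + (21-1)^2) = sqrt(400+400) = 28.2843
L = sqrt(800.0000 - 25) = sqrt(775.0000) = 27.8388

27.8388


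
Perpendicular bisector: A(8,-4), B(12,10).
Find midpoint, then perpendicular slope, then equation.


Midpoint = (10, 3)
Slope of AB = dy/dx = 14/4 = 3.5000
Perp slope = -dx/dy = -4/14 = -0.2857
b = My - (perp slope)*Mx = 3 + (4*10)/14 = 3 + 2.8571 = 5.8571

y = -0.2857x + 5.8571


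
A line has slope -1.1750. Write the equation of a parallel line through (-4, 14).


Parallel lines have equal slopes.
m2 = -1.1750
b2 = 14 + 1.1750*(-4) = 9.3000

y = -1.1750x + 9.3000


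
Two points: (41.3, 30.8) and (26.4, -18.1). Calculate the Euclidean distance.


dx = 26.4 - 41.3 = -14.9
dy = -18.1 - 30.8 = -48.9
d = sqrt(222.01 + 2391.21) = sqrt(2613.22) = 51.1197

51.1197


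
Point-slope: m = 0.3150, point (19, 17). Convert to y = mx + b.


y - 17 = 0.3150(x - 19)
y = 0.3150x + 17 - 0.3150*19
y = 0.3150x + 11.0150

y = 0.3150x + 11.0150


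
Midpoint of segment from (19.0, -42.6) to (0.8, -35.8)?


Mx = (19.0 + 0.8)/2 = 19.8/2 = 9.9000
My = (-42.6 - 35.8)/2 = -78.4/2 = -39.2000

(9.9000, -39.2000)


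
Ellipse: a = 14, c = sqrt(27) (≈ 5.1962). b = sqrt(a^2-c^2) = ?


b^2 = 14^2 - (sqrt(27))^2 = 196 - 27 = 169
b = sqrt(169) = 13

b = 13


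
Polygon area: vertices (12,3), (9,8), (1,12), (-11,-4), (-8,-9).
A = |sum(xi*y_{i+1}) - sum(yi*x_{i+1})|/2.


sum(xi*y_{i+1}) = 12*8 + 9*12 + 1*(-4) - 11*(-9) - 8*3 = 275
sum(yi*x_{i+1}) = 3*9 + 8*1 + 12*(-11) - 4*(-8) - 9*12 = -173
Area = |275 + 173|/2 = 448/2 = 224.0000

224.0000 sq units


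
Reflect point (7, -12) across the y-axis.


Reflection rule for y-axis: (-x, y)
(7, -12) -> (-7, -12)

(-7, -12)


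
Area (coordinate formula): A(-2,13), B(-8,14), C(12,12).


-2*(14-12) = -4
-8*(12-13) = 8
12*(13-14) = -12
sum = -8
Area = |-8|/2 = 4.0000

4.0000 sq units


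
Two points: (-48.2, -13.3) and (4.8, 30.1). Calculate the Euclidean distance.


dx = 4.8 + 48.2 = 53.0
dy = 30.1 + 13.3 = 43.4
d = sqrt(2809.0 + 1883.56) = sqrt(4692.56) = 68.5023

68.5023


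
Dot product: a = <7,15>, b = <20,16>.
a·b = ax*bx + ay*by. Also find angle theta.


a·b = 7*20 + 15*16 = 140 + 240 = 380
|a| = sqrt(49+225) = 16.5529
|b| = sqrt(400+256) = 25.6125
cos(theta) = 380/(sqrt(274)*sqrt(656)) = 380/sqrt(179744) = 0.896306
theta = arccos(380/sqrt(179744)) = 26.3233 degrees

a·b = 380, theta = 26.3233 deg


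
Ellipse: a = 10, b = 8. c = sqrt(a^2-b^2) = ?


c^2 = 10^2 - 8^2 = 100 - 64 = 36
c = sqrt(36) = 6.0000

c = 6.0000


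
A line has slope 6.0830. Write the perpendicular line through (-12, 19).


Perpendicular slope = -1/m1 = -1/6.0830 = -0.1644
b2 = y0 - m2*x0 = 19 - 12/6.0830 = 19 - 1.9727 = 17.0273

y = -0.1644x + 17.0273


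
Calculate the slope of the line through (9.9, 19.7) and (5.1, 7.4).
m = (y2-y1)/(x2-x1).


dy = 7.4 - 19.7 = -12.3
dx = 5.1 - 9.9 = -4.8
m = -12.3/(-4.8) = 2.5625

m = 2.5625


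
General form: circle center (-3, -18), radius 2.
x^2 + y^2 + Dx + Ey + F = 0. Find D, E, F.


(x+ 3)^2 + (y+ 18)^2 = 2^2
D = -2h = 6, E = -2k = 36
F = h^2+k^2-r^2 = 9+324-4 = 329

D = 6, E = 36, F = 329


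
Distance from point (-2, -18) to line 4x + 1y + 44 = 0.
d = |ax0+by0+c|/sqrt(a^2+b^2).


|4*(-2) + 1*(-18) + 44| = |18| = 18
sqrt(16 + 1) = sqrt(17) = 4.1231
d = 18/sqrt(17) = 4.3656

4.3656


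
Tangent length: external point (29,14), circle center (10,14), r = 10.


d = sqrt((29-10)^2 + (14-14)^2) = sqrt(361+0) = 19.0000
L = sqrt(361.0000 - 100) = sqrt(261.0000) = 16.1555

16.1555


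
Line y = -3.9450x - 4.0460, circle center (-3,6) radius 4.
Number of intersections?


Substitute y = -3.9450x - 4.0460: (x+ 3)^2 + (-3.9450x- 4.0460-6)^2 = 16
Expand to Ax^2 + Bx + C = 0, where b-k = -10.046
A = 1+m^2 = 16.563025
B = 2(m(b-k) - h) = 2(-3.9450*(-10.046) + 3) = 85.26294
C = h^2 + (b-k)^2 - r^2 = 9 + 100.922116 - 16 = 93.922116
disc = B^2-4AC = 7269.7689 - 6222.5374 = 1047.2315
disc > 0

2 intersection points


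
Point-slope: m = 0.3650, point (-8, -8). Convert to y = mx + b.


y + 8 = 0.3650(x + 8)
y = 0.3650x - 8 - 0.3650*(-8)
y = 0.3650x - 5.0800

y = 0.3650x - 5.0800


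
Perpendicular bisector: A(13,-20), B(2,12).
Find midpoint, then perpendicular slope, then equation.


Midpoint = (7.5, -4)
Slope of AB = dy/dx = 32/(-11) = -2.9091
Perp slope = -dx/dy = 11/32 = 0.3438
b = My - (perp slope)*Mx = -4 + (-11*7.5)/32 = -4 - 2.5781 = -6.5781

y = 0.3438x - 6.5781


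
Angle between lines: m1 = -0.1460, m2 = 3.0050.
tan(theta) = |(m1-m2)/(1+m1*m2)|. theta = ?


m1-m2 = -3.151
1+m1*m2 = 0.56127
tan(theta) = |-3.151/0.56127| = 5.614054
theta = arctan(|-3.151/0.56127|) = 79.9002 degrees (acute angle)

79.9002 degrees


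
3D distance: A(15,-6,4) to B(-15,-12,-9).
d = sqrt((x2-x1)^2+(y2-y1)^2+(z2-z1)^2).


dx=-30, dy=-6, dz=-13
d = sqrt(900+36+169) = sqrt(1105) = 33.2415

33.2415


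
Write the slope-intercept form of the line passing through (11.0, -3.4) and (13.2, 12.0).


m = (15.4)/(2.2) = 7.0000
b = y1 - m*x1 = -3.4 - (15.4*11.0)/(2.2) = -3.4 - 77.0000 = -80.4000

y = 7.0000x - 80.4000


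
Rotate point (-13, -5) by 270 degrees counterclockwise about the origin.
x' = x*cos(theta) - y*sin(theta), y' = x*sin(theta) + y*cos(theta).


cos(270) = 0, sin(270) = -1
x' = -13*0 + 5*(-1) = -5
y' = -13*(-1) - 5*0 = 13

(-5, 13)


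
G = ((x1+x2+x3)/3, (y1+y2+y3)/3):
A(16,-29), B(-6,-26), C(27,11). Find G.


Gx = (16- 6+27)/3 = 37/3 = 12.3333
Gy = (-29- 26+11)/3 = -44/3 = -14.6667

G = (12.3333, -14.6667)


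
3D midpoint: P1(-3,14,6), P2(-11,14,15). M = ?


Mx = (-3- 11)/2 = -7.0000
My = (14+14)/2 = 14.0000
Mz = (6+15)/2 = 10.5000

M = (-7.0000, 14.0000, 10.5000)


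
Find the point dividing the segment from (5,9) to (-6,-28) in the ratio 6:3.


Px = (6*(-6) + 3*5)/9 = -21/9 = -2.3333
Py = (6*(-28) + 3*9)/9 = -141/9 = -15.6667

P = (-2.3333, -15.6667)


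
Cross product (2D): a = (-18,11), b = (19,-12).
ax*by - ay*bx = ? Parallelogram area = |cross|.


cross = -18*(-12) - 11*19 = 216 - 209 = 7
Parallelogram area = |7| = 7

cross = 7, parallelogram area = 7


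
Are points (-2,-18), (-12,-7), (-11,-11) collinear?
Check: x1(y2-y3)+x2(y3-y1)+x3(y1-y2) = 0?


-2*(-7+ 11) - 12*(-11+ 18) - 11*(-18+ 7)
= -8 - 84 + 121 = 29

No, not collinear (determinant = 29)


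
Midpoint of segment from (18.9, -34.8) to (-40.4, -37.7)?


Mx = (18.9 - 40.4)/2 = -21.5/2 = -10.7500
My = (-34.8 - 37.7)/2 = -72.5/2 = -36.2500

(-10.7500, -36.2500)


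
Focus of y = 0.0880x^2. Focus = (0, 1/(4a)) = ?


a = 0.0880
4a = 0.3520
focus = (0, 1/0.3520) = (0, 2.8409)

Focus = (0, 2.8409)


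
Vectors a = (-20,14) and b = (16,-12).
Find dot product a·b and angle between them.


a·b = -20*16 + 14*(-12) = -320 - 168 = -488
|a| = sqrt(400+196) = 24.4131
|b| = sqrt(256+144) = 20.0000
cos(theta) = -488/(sqrt(596)*sqrt(400)) = -488/sqrt(238400) = -0.999463
theta = arccos(-488/sqrt(238400)) = 178.1221 degrees

a·b = -488, theta = 178.1221 deg


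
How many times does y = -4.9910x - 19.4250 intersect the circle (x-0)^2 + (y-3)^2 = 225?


Substitute y = -4.9910x - 19.4250: (x-0)^2 + (-4.9910x- 19.4250-3)^2 = 225
Expand to Ax^2 + Bx + C = 0, where b-k = -22.425
A = 1+m^2 = 25.910081
B = 2(m(b-k) - h) = 2(-4.9910*(-22.425) - 0) = 223.84635
C = h^2 + (b-k)^2 - r^2 = 0 + 502.880625 - 225 = 277.880625
disc = B^2-4AC = 50107.1884 - 28799.6380 = 21307.5504
disc > 0

2 intersection points


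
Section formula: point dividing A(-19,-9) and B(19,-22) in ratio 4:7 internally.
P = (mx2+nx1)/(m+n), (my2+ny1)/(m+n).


Px = (4*19 + 7*(-19))/11 = -57/11 = -5.1818
Py = (4*(-22) + 7*(-9))/11 = -151/11 = -13.7273

P = (-5.1818, -13.7273)


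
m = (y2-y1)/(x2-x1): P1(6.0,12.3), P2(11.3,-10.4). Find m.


dy = -10.4 - 12.3 = -22.7
dx = 11.3 - 6.0 = 5.3
m = -22.7/5.3 = -4.2830

m = -4.2830


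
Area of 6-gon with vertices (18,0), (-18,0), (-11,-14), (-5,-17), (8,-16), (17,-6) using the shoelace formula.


sum(xi*y_{i+1}) = 18*0 - 18*(-14) - 11*(-17) - 5*(-16) + 8*(-6) + 17*0 = 471
sum(yi*x_{i+1}) = 0*(-18) + 0*(-11) - 14*(-5) - 17*8 - 16*17 - 6*18 = -446
Area = |471 + 446|/2 = 917/2 = 458.5000

458.5000 sq units


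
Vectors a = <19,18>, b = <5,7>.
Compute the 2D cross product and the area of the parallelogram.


cross = 19*7 - 18*5 = 133 - 90 = 43
Parallelogram area = |43| = 43

cross = 43, parallelogram area = 43


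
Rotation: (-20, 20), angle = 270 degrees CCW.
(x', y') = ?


cos(270) = 0, sin(270) = -1
x' = -20*0 - 20*(-1) = 20
y' = -20*(-1) + 20*0 = 20

(20, 20)


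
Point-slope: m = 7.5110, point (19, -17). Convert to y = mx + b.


y + 17 = 7.5110(x - 19)
y = 7.5110x - 17 - 7.5110*19
y = 7.5110x - 159.7090

y = 7.5110x - 159.7090


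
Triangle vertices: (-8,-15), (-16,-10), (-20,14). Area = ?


-8*(-10-14) = 192
-16*(14+ 15) = -464
-20*(-15+ 10) = 100
sum = -172
Area = |-172|/2 = 86.0000

86.0000 sq units


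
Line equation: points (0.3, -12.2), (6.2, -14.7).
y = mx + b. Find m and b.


m = (-2.5)/(5.9) = -0.4237
b = y1 - m*x1 = -12.2 - (-2.5*0.3)/(5.9) = -12.2 + 0.1271 = -12.0729

y = -0.4237x - 12.0729


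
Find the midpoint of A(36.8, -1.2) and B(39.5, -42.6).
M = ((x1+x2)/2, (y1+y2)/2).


Mx = (36.8 + 39.5)/2 = 76.3/2 = 38.1500
My = (-1.2 - 42.6)/2 = -43.8/2 = -21.9000

(38.1500, -21.9000)


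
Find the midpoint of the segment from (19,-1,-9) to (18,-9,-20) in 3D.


Mx = (19+18)/2 = 18.5000
My = (-1- 9)/2 = -5.0000
Mz = (-9- 20)/2 = -14.5000

M = (18.5000, -5.0000, -14.5000)


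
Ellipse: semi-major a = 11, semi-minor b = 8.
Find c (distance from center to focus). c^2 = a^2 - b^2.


c^2 = 11^2 - 8^2 = 121 - 64 = 57
c = sqrt(57) = 7.5498

c = 7.5498


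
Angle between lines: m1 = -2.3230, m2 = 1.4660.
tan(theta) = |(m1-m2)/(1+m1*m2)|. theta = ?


m1-m2 = -3.789
1+m1*m2 = -2.405518
tan(theta) = |-3.789/(-2.405518)| = 1.575129
theta = arctan(|-3.789/(-2.405518)|) = 57.5898 degrees (acute angle)

57.5898 degrees


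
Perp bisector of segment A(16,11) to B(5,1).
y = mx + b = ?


Midpoint = (10.5, 6)
Slope of AB = dy/dx = -10/(-11) = 0.9091
Perp slope = -dx/dy = -11/10 = -1.1000
b = My - (perp slope)*Mx = 6 + (-11*10.5)/(-10) = 6 + 11.5500 = 17.5500

y = -1.1000x + 17.5500


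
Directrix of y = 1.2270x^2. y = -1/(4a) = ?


a = 1.2270
1/(4a) = 0.2037
directrix: y = -0.2037 = -0.2037

y = -0.2037


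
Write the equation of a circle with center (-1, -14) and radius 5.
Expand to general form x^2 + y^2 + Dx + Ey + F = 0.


(x+ 1)^2 + (y+ 14)^2 = 5^2
D = -2h = 2, E = -2k = 28
F = h^2+k^2-r^2 = 1+196-25 = 172

x^2 + y^2 + 2x + 28y + 172 = 0


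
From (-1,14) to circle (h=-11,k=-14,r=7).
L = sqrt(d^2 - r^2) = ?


d = sqrt((-1+ 11)^2 + (14+ 14)^2) = sqrt(100+784) = 29.7321
L = sqrt(884.0000 - 49) = sqrt(835.0000) = 28.8964

28.8964


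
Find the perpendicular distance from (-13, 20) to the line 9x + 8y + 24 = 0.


|9*(-13) + 8*20 + 24| = |67| = 67
sqrt(81 + 64) = sqrt(145) = 12.0416
d = 67/sqrt(145) = 5.5640

5.5640


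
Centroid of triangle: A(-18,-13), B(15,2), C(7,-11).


Gx = (-18+15+7)/3 = 4/3 = 1.3333
Gy = (-13+2- 11)/3 = -22/3 = -7.3333

G = (1.3333, -7.3333)


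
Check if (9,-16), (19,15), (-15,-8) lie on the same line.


9*(15+ 8) + 19*(-8+ 16) - 15*(-16-15)
= 207 + 152 + 465 = 824

No, not collinear (determinant = 824)


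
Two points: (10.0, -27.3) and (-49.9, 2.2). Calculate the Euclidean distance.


dx = -49.9 - 10.0 = -59.9
dy = 2.2 + 27.3 = 29.5
d = sqrt(3588.01 + 870.25) = sqrt(4458.26) = 66.7702

66.7702


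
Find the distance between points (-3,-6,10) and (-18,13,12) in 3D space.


dx=-15, dy=19, dz=2
d = sqrt(225+361+4) = sqrt(590) = 24.2899

24.2899


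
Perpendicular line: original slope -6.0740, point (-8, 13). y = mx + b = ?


Perpendicular slope = -1/m1 = -1/(-6.0740) = 0.1646
b2 = y0 - m2*x0 = 13 - 8/(-6.0740) = 13 + 1.3171 = 14.3171

y = 0.1646x + 14.3171


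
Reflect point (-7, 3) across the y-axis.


Reflection rule for y-axis: (-x, y)
(-7, 3) -> (7, 3)

(7, 3)


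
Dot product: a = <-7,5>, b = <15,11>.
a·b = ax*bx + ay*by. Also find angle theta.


a·b = -7*15 + 5*11 = -105 + 55 = -50
|a| = sqrt(49+25) = 8.6023
|b| = sqrt(225+121) = 18.6011
cos(theta) = -50/(sqrt(74)*sqrt(346)) = -50/sqrt(25604) = -0.312476
theta = arccos(-50/sqrt(25604)) = 108.2085 degrees

a·b = -50, theta = 108.2085 deg


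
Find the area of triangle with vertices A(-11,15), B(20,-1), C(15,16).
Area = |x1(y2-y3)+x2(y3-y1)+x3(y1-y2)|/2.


-11*(-1-16) = 187
20*(16-15) = 20
15*(15+ 1) = 240
sum = 447
Area = |447|/2 = 223.5000

223.5000 sq units


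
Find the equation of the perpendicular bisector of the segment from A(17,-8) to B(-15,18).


Midpoint = (1, 5)
Slope of AB = dy/dx = 26/(-32) = -0.8125
Perp slope = -dx/dy = 32/26 = 1.2308
b = My - (perp slope)*Mx = 5 + (-32*1)/26 = 5 - 1.2308 = 3.7692

y = 1.2308x + 3.7692


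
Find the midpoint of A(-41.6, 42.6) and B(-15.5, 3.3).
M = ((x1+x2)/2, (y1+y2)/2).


Mx = (-41.6 - 15.5)/2 = -57.1/2 = -28.5500
My = (42.6 + 3.3)/2 = 45.9/2 = 22.9500

(-28.5500, 22.9500)


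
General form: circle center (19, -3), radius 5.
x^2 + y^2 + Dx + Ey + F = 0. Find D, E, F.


(x-19)^2 + (y+ 3)^2 = 5^2
D = -2h = -38, E = -2k = 6
F = h^2+k^2-r^2 = 361+9-25 = 345

D = -38, E = 6, F = 345


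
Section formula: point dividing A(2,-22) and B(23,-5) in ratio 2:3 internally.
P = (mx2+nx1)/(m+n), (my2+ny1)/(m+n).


Px = (2*23 + 3*2)/5 = 52/5 = 10.4000
Py = (2*(-5) + 3*(-22))/5 = -76/5 = -15.2000

P = (10.4000, -15.2000)


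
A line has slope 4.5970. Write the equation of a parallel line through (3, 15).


Parallel lines have equal slopes.
m2 = 4.5970
b2 = 15 - 4.5970*3 = 1.2090

y = 4.5970x + 1.2090
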